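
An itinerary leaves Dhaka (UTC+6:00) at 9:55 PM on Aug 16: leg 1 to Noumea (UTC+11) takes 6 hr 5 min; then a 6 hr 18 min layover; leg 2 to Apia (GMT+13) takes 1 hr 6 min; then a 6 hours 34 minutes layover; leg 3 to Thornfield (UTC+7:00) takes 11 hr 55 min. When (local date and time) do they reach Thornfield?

Convert departure to UTC: 9:55 PM − 6:00 = 3:55 PM UTC on Aug 16.
Add 6 hours and 5 minutes leg 1 → 10:00 PM UTC.
Add 6 hours 18 minutes layover in Noumea → 4:18 AM UTC (Aug 17).
Add 1 hour 6 minutes leg 2 → 5:24 AM UTC.
Add 6 hours 34 minutes layover in Apia → 11:58 AM UTC.
Add 11 hours 55 minutes leg 3 → 11:53 PM UTC.
Thornfield is UTC+7:00, so local arrival = 11:53 PM + 7:00 = 6:53 AM on Aug 18.

6:53 AM on August 18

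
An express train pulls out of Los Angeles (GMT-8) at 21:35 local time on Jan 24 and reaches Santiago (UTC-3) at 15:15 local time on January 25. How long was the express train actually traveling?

12 hours 40 minutes

Departure in UTC: 21:35 + 8:00 = 05:35 on Jan 25.
Arrival in UTC: 15:15 + 3:00 = 18:15 on Jan 25.
Elapsed = 18:15 − 05:35 = 12 hours 40 minutes.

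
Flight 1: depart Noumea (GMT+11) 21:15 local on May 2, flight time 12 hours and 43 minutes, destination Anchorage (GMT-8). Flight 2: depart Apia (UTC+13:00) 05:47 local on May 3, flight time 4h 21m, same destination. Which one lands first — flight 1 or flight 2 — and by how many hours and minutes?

Flight 1 in UTC: 21:15 − 11:00 = 10:15 on May 2.
+12 hours and 43 minutes → arrive 22:58 UTC on May 2.
Flight 2 in UTC: 05:47 − 13:00 = 16:47 on May 2.
+4 hours 21 minutes → arrive 21:08 UTC on May 2.
Flight 2 lands earlier by 1 hour 50 minutes.

the second, by 1 hour 50 minutes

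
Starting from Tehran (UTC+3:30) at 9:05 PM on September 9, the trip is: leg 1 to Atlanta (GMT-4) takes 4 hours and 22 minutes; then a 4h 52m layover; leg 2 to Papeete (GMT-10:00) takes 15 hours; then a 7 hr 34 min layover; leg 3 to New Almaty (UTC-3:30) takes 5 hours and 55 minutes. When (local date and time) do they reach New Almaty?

3:48 AM on September 11

Convert departure to UTC: 9:05 PM − 3:30 = 5:35 PM UTC on Sep 9.
Add 4 hours 22 minutes leg 1 → 9:57 PM UTC.
Add 4 hours 52 minutes layover in Atlanta → 2:49 AM UTC (Sep 10).
Add 15 hours leg 2 → 5:49 PM UTC.
Add 7 hours 34 minutes layover in Papeete → 1:23 AM UTC (Sep 11).
Add 5 hours and 55 minutes leg 3 → 7:18 AM UTC.
New Almaty is UTC−3:30, so local arrival = 7:18 AM − 3:30 = 3:48 AM on Sep 11.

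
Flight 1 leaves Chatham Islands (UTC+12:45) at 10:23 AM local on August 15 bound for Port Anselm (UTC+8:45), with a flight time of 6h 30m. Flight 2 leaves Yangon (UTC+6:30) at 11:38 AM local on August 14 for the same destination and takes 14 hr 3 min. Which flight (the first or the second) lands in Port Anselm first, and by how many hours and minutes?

Flight 1 in UTC: 10:23 AM − 12:45 = 9:38 PM on Aug 14.
+6 hours and 30 minutes → arrive 4:08 AM UTC on Aug 15.
Flight 2 in UTC: 11:38 AM − 6:30 = 5:08 AM on Aug 14.
+14 hours 3 minutes → arrive 7:11 PM UTC on Aug 14.
Flight 2 lands earlier by 8 hours 57 minutes.

the second, by 8 hours 57 minutes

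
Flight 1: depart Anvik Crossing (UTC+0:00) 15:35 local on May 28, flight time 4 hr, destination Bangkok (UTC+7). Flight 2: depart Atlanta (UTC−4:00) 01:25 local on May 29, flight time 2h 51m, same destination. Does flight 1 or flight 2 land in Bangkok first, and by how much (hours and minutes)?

Flight 1 departs at 15:35 UTC (May 28).
+4 hours → arrive 19:35 UTC on May 28.
Flight 2 in UTC: 01:25 + 4:00 = 05:25 on May 29.
+2 hours and 51 minutes → arrive 08:16 UTC on May 29.
Flight 1 lands earlier by 12 hours 41 minutes.

the first, by 12 hours 41 minutes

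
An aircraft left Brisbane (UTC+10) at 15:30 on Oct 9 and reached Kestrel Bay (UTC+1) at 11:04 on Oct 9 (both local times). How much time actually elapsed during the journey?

Departure in UTC: 15:30 − 10:00 = 05:30 on Oct 9.
Arrival in UTC: 11:04 − 1:00 = 10:04 on Oct 9.
Elapsed = 10:04 − 05:30 = 4 hours 34 minutes.

4 hours 34 minutes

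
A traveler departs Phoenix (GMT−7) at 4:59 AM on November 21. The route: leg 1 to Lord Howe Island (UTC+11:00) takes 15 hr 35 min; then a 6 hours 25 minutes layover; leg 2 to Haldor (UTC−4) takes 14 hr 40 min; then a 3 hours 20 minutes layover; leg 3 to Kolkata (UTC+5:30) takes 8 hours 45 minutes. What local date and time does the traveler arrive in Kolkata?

Convert departure to UTC: 4:59 AM + 7:00 = 11:59 AM UTC on Nov 21.
Add 15 hours and 35 minutes leg 1 → 3:34 AM UTC (Nov 22).
Add 6 hours 25 minutes layover in Lord Howe Island → 9:59 AM UTC.
Add 14 hours and 40 minutes leg 2 → 12:39 AM UTC (Nov 23).
Add 3 hours 20 minutes layover in Haldor → 3:59 AM UTC.
Add 8 hours 45 minutes leg 3 → 12:44 PM UTC.
Kolkata is UTC+5:30, so local arrival = 12:44 PM + 5:30 = 6:14 PM on Nov 23.

6:14 PM on November 23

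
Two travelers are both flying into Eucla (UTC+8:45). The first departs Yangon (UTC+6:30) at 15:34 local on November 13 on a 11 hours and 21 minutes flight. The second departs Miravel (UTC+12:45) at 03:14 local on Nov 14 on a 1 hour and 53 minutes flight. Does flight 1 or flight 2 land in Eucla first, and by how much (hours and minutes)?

the second, by 4 hours 3 minutes

Flight 1 in UTC: 15:34 − 6:30 = 09:04 on Nov 13.
+11 hours 21 minutes → arrive 20:25 UTC on Nov 13.
Flight 2 in UTC: 03:14 − 12:45 = 14:29 on Nov 13.
+1 hour and 53 minutes → arrive 16:22 UTC on Nov 13.
Flight 2 lands earlier by 4 hours 3 minutes.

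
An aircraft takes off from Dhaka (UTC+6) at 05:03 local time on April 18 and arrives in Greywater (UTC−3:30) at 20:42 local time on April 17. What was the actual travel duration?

1 hour 9 minutes

Departure in UTC: 05:03 − 6:00 = 23:03 on Apr 17.
Arrival in UTC: 20:42 + 3:30 = 00:12 on Apr 18.
Elapsed = 00:12 − 23:03 (+1 day) = 1 hour 9 minutes.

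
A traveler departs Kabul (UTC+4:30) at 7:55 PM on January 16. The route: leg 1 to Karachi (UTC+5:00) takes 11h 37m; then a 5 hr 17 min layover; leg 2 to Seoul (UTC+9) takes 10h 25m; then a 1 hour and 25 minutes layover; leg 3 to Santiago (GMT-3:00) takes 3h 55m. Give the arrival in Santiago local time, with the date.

Convert departure to UTC: 7:55 PM − 4:30 = 3:25 PM UTC on Jan 16.
Add 11 hours 37 minutes leg 1 → 3:02 AM UTC (Jan 17).
Add 5 hours 17 minutes layover in Karachi → 8:19 AM UTC.
Add 10 hours 25 minutes leg 2 → 6:44 PM UTC.
Add 1 hour 25 minutes layover in Seoul → 8:09 PM UTC.
Add 3 hours and 55 minutes leg 3 → 12:04 AM UTC (Jan 18).
Santiago is UTC−3:00, so local arrival = 12:04 AM − 3:00 = 9:04 PM on Jan 17.

9:04 PM on January 17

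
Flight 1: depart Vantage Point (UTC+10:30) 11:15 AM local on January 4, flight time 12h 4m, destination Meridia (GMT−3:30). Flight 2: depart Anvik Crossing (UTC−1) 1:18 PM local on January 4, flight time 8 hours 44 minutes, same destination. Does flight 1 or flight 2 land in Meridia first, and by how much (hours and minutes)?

the first, by 10 hours 13 minutes

Flight 1 in UTC: 11:15 AM − 10:30 = 12:45 AM on Jan 4.
+12 hours and 4 minutes → arrive 12:49 PM UTC on Jan 4.
Flight 2 in UTC: 1:18 PM + 1:00 = 2:18 PM on Jan 4.
+8 hours and 44 minutes → arrive 11:02 PM UTC on Jan 4.
Flight 1 lands earlier by 10 hours 13 minutes.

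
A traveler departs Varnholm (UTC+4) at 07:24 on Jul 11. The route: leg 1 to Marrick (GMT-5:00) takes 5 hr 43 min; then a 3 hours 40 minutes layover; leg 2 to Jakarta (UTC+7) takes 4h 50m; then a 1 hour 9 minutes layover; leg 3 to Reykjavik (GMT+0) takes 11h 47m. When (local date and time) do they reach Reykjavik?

06:33 on July 12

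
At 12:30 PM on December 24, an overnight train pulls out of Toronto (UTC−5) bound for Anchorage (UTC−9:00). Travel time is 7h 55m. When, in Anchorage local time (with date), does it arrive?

4:25 PM on December 24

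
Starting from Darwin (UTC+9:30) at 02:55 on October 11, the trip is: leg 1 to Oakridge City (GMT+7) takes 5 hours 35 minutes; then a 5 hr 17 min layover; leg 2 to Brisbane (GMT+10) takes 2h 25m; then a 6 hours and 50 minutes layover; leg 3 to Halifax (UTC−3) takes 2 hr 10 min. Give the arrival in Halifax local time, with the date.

Convert departure to UTC: 02:55 − 9:30 = 17:25 UTC on Oct 10.
Add 5 hours 35 minutes leg 1 → 23:00 UTC.
Add 5 hours 17 minutes layover in Oakridge City → 04:17 UTC (Oct 11).
Add 2 hours and 25 minutes leg 2 → 06:42 UTC.
Add 6 hours 50 minutes layover in Brisbane → 13:32 UTC.
Add 2 hours and 10 minutes leg 3 → 15:42 UTC.
Halifax is UTC−3:00, so local arrival = 15:42 − 3:00 = 12:42 on Oct 11.

12:42 on October 11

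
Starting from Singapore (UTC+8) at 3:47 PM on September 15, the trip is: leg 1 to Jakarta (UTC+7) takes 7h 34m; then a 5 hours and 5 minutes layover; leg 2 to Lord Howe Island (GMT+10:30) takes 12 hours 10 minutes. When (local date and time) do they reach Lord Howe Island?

Convert departure to UTC: 3:47 PM − 8:00 = 7:47 AM UTC on Sep 15.
Add 7 hours and 34 minutes leg 1 → 3:21 PM UTC.
Add 5 hours and 5 minutes layover in Jakarta → 8:26 PM UTC.
Add 12 hours 10 minutes leg 2 → 8:36 AM UTC (Sep 16).
Lord Howe Island is UTC+10:30, so local arrival = 8:36 AM + 10:30 = 7:06 PM on Sep 16.

7:06 PM on September 16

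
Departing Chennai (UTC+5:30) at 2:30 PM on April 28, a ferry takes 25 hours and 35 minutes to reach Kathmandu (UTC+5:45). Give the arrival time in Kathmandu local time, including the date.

Kathmandu is 0:15 ahead of Chennai.
After 25 hours 35 minutes it is 4:05 PM (Apr 29) in Chennai.
Shift by the zone difference: 4:05 PM + 0:15 = 4:20 PM on Apr 29 in Kathmandu.

4:20 PM on April 29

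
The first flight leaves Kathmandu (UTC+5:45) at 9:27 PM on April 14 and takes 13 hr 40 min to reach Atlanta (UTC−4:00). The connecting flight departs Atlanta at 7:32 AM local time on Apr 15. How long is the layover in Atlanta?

Convert departure to UTC: 9:27 PM − 5:45 = 3:42 PM UTC on Apr 14.
Add 13 hours and 40 minutes flight time → 5:22 AM UTC (Apr 15).
Atlanta is UTC−4:00, so local arrival = 5:22 AM − 4:00 = 1:22 AM on Apr 15.
Layover = 7:32 AM − 1:22 AM = 6 hours 10 minutes.

6 hours 10 minutes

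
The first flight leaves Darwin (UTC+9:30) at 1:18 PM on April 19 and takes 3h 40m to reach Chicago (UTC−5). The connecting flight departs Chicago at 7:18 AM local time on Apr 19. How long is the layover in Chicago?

4 hours 50 minutes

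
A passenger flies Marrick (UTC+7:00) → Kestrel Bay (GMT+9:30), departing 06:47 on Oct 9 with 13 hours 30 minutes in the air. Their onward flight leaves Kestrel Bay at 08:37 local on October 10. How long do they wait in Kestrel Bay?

9 hours 50 minutes

Convert departure to UTC: 06:47 − 7:00 = 23:47 UTC on Oct 8.
Add 13 hours 30 minutes flight time → 13:17 UTC (Oct 9).
Kestrel Bay is UTC+9:30, so local arrival = 13:17 + 9:30 = 22:47 on Oct 9.
Layover = 08:37 − 22:47 (+1 day) = 9 hours 50 minutes.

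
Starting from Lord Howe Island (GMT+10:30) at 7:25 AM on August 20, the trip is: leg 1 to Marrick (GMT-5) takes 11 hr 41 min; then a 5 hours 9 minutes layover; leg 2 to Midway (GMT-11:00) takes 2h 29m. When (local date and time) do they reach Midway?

5:14 AM on August 20

Convert departure to UTC: 7:25 AM − 10:30 = 8:55 PM UTC on Aug 19.
Add 11 hours 41 minutes leg 1 → 8:36 AM UTC (Aug 20).
Add 5 hours 9 minutes layover in Marrick → 1:45 PM UTC.
Add 2 hours and 29 minutes leg 2 → 4:14 PM UTC.
Midway is UTC−11:00, so local arrival = 4:14 PM − 11:00 = 5:14 AM on Aug 20.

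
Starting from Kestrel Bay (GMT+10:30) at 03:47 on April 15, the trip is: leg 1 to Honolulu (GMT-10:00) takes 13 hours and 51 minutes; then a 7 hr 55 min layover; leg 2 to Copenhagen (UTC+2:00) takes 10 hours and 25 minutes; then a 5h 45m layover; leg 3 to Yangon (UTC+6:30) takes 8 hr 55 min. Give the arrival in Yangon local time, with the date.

Convert departure to UTC: 03:47 − 10:30 = 17:17 UTC on Apr 14.
Add 13 hours 51 minutes leg 1 → 07:08 UTC (Apr 15).
Add 7 hours and 55 minutes layover in Honolulu → 15:03 UTC.
Add 10 hours and 25 minutes leg 2 → 01:28 UTC (Apr 16).
Add 5 hours and 45 minutes layover in Copenhagen → 07:13 UTC.
Add 8 hours 55 minutes leg 3 → 16:08 UTC.
Yangon is UTC+6:30, so local arrival = 16:08 + 6:30 = 22:38 on Apr 16.

22:38 on April 16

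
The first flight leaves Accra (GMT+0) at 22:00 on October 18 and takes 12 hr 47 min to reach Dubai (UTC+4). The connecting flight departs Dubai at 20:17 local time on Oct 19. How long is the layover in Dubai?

5 hours 30 minutes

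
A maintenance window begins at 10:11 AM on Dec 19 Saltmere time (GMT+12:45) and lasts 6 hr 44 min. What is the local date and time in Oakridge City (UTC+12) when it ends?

Convert start to UTC: 10:11 AM − 12:45 = 9:26 PM UTC on Dec 18.
Add 6 hours 44 minutes duration → 4:10 AM UTC (Dec 19).
Oakridge City is UTC+12:00, so local end time = 4:10 AM + 12:00 = 4:10 PM on Dec 19.

4:10 PM on Dec 19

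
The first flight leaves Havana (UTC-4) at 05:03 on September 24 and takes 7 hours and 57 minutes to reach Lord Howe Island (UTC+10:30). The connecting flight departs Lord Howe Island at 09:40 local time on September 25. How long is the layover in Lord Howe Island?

6 hours 10 minutes

Convert departure to UTC: 05:03 + 4:00 = 09:03 UTC on Sep 24.
Add 7 hours 57 minutes flight time → 17:00 UTC.
Lord Howe Island is UTC+10:30, so local arrival = 17:00 + 10:30 = 03:30 on Sep 25.
Layover = 09:40 − 03:30 = 6 hours 10 minutes.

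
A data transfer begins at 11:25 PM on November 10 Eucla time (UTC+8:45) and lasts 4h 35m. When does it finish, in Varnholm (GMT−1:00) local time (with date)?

6:15 PM on November 10

Varnholm is 9:45 behind Eucla.
After 4 hours and 35 minutes it is 4:00 AM (Nov 11) in Eucla.
Shift by the zone difference: 4:00 AM − 9:45 = 6:15 PM on Nov 10 in Varnholm.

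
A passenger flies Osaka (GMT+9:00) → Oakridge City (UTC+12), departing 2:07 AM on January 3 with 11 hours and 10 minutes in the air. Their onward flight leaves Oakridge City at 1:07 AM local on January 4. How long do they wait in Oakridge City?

Convert departure to UTC: 2:07 AM − 9:00 = 5:07 PM UTC on Jan 2.
Add 11 hours and 10 minutes flight time → 4:17 AM UTC (Jan 3).
Oakridge City is UTC+12:00, so local arrival = 4:17 AM + 12:00 = 4:17 PM on Jan 3.
Layover = 1:07 AM − 4:17 PM (+1 day) = 8 hours 50 minutes.

8 hours 50 minutes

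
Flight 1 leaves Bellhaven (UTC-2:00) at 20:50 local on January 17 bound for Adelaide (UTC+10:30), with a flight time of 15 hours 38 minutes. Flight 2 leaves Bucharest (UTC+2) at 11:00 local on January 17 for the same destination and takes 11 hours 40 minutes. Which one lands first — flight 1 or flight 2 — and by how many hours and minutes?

Flight 1 in UTC: 20:50 + 2:00 = 22:50 on Jan 17.
+15 hours 38 minutes → arrive 14:28 UTC on Jan 18.
Flight 2 in UTC: 11:00 − 2:00 = 09:00 on Jan 17.
+11 hours and 40 minutes → arrive 20:40 UTC on Jan 17.
Flight 2 lands earlier by 17 hours 48 minutes.

the second, by 17 hours 48 minutes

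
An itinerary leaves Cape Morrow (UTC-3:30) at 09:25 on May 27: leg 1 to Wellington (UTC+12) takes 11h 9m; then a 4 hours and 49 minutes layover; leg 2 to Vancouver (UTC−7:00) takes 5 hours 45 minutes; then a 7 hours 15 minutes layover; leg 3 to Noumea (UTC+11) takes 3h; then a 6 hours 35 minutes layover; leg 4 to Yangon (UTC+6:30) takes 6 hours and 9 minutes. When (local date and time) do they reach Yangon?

Convert departure to UTC: 09:25 + 3:30 = 12:55 UTC on May 27.
Add 11 hours and 9 minutes leg 1 → 00:04 UTC (May 28).
Add 4 hours 49 minutes layover in Wellington → 04:53 UTC.
Add 5 hours and 45 minutes leg 2 → 10:38 UTC.
Add 7 hours 15 minutes layover in Vancouver → 17:53 UTC.
Add 3 hours leg 3 → 20:53 UTC.
Add 6 hours 35 minutes layover in Noumea → 03:28 UTC (May 29).
Add 6 hours and 9 minutes leg 4 → 09:37 UTC.
Yangon is UTC+6:30, so local arrival = 09:37 + 6:30 = 16:07 on May 29.

16:07 on May 29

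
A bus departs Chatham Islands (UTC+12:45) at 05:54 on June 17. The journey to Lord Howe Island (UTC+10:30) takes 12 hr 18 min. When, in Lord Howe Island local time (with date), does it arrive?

15:57 on June 17

Lord Howe Island is 2:15 behind Chatham Islands.
After 12 hours and 18 minutes it is 18:12 in Chatham Islands.
Shift by the zone difference: 18:12 − 2:15 = 15:57 on Jun 17 in Lord Howe Island.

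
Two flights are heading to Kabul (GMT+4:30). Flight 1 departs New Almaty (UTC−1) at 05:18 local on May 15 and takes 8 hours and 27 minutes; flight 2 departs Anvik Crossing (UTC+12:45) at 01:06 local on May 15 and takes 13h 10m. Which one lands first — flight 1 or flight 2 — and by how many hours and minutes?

the second, by 13 hours 14 minutes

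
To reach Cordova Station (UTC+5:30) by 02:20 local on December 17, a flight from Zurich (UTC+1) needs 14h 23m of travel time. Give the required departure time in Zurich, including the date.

Target arrival in UTC: 02:20 − 5:30 = 20:50 on Dec 16.
Subtract 14 hours and 23 minutes → departure 06:27 UTC on Dec 16.
Zurich is UTC+1:00: 06:27 + 1:00 = 07:27 on Dec 16.

07:27 on December 16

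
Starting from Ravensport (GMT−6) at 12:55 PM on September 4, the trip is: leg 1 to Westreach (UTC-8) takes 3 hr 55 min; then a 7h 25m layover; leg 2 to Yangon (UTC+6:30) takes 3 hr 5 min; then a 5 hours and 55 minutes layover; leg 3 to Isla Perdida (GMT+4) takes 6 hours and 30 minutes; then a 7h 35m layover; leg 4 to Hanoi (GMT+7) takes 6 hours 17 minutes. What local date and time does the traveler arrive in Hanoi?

Convert departure to UTC: 12:55 PM + 6:00 = 6:55 PM UTC on Sep 4.
Add 3 hours and 55 minutes leg 1 → 10:50 PM UTC.
Add 7 hours 25 minutes layover in Westreach → 6:15 AM UTC (Sep 5).
Add 3 hours and 5 minutes leg 2 → 9:20 AM UTC.
Add 5 hours 55 minutes layover in Yangon → 3:15 PM UTC.
Add 6 hours and 30 minutes leg 3 → 9:45 PM UTC.
Add 7 hours and 35 minutes layover in Isla Perdida → 5:20 AM UTC (Sep 6).
Add 6 hours 17 minutes leg 4 → 11:37 AM UTC.
Hanoi is UTC+7:00, so local arrival = 11:37 AM + 7:00 = 6:37 PM on Sep 6.

6:37 PM on September 6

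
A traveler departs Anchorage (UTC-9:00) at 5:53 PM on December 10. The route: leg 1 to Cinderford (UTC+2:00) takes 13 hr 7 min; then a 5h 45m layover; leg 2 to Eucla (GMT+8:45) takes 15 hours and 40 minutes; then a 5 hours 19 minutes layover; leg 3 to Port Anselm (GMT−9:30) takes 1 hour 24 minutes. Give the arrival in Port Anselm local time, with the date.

10:38 AM on December 12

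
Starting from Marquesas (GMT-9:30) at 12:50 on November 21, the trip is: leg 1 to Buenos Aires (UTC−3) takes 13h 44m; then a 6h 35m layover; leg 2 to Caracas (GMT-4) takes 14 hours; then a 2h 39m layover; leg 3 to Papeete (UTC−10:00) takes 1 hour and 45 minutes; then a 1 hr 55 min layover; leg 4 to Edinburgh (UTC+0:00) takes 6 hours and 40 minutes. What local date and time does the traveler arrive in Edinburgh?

Convert departure to UTC: 12:50 + 9:30 = 22:20 UTC on Nov 21.
Add 13 hours and 44 minutes leg 1 → 12:04 UTC (Nov 22).
Add 6 hours and 35 minutes layover in Buenos Aires → 18:39 UTC.
Add 14 hours leg 2 → 08:39 UTC (Nov 23).
Add 2 hours and 39 minutes layover in Caracas → 11:18 UTC.
Add 1 hour and 45 minutes leg 3 → 13:03 UTC.
Add 1 hour and 55 minutes layover in Papeete → 14:58 UTC.
Add 6 hours 40 minutes leg 4 → 21:38 UTC.
Edinburgh is UTC+0, so local arrival is the same: 21:38 on Nov 23.

21:38 on Nov 23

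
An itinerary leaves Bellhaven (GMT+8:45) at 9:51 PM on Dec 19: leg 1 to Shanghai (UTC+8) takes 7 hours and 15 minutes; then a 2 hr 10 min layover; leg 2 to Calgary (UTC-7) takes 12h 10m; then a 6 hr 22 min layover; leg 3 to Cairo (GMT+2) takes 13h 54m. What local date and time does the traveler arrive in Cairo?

Convert departure to UTC: 9:51 PM − 8:45 = 1:06 PM UTC on Dec 19.
Add 7 hours 15 minutes leg 1 → 8:21 PM UTC.
Add 2 hours 10 minutes layover in Shanghai → 10:31 PM UTC.
Add 12 hours 10 minutes leg 2 → 10:41 AM UTC (Dec 20).
Add 6 hours and 22 minutes layover in Calgary → 5:03 PM UTC.
Add 13 hours and 54 minutes leg 3 → 6:57 AM UTC (Dec 21).
Cairo is UTC+2:00, so local arrival = 6:57 AM + 2:00 = 8:57 AM on Dec 21.

8:57 AM on December 21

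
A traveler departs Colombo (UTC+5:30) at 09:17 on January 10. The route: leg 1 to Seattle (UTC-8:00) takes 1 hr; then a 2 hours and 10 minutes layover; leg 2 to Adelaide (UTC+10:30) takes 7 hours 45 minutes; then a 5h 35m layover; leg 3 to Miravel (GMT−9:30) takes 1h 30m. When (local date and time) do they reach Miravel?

12:17 on January 10

Convert departure to UTC: 09:17 − 5:30 = 03:47 UTC on Jan 10.
Add 1 hour leg 1 → 04:47 UTC.
Add 2 hours 10 minutes layover in Seattle → 06:57 UTC.
Add 7 hours and 45 minutes leg 2 → 14:42 UTC.
Add 5 hours 35 minutes layover in Adelaide → 20:17 UTC.
Add 1 hour 30 minutes leg 3 → 21:47 UTC.
Miravel is UTC−9:30, so local arrival = 21:47 − 9:30 = 12:17 on Jan 10.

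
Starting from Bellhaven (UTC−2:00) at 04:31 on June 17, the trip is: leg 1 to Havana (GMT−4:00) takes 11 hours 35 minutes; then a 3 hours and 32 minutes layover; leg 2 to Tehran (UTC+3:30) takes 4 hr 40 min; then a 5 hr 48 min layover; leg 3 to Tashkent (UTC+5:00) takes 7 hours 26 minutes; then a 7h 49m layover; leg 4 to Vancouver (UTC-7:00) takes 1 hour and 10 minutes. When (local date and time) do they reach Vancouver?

17:31 on Jun 18

Convert departure to UTC: 04:31 + 2:00 = 06:31 UTC on Jun 17.
Add 11 hours 35 minutes leg 1 → 18:06 UTC.
Add 3 hours 32 minutes layover in Havana → 21:38 UTC.
Add 4 hours and 40 minutes leg 2 → 02:18 UTC (Jun 18).
Add 5 hours 48 minutes layover in Tehran → 08:06 UTC.
Add 7 hours and 26 minutes leg 3 → 15:32 UTC.
Add 7 hours 49 minutes layover in Tashkent → 23:21 UTC.
Add 1 hour 10 minutes leg 4 → 00:31 UTC (Jun 19).
Vancouver is UTC−7:00, so local arrival = 00:31 − 7:00 = 17:31 on Jun 18.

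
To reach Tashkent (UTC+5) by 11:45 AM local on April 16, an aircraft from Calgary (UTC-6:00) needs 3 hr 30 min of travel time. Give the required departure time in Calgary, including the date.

Target arrival in UTC: 11:45 AM − 5:00 = 6:45 AM on Apr 16.
Subtract 3 hours 30 minutes → departure 3:15 AM UTC on Apr 16.
Calgary is UTC−6:00: 3:15 AM − 6:00 = 9:15 PM on Apr 15.

9:15 PM on April 15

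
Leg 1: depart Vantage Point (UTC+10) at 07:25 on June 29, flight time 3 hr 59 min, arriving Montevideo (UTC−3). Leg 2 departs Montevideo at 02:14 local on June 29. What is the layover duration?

3 hours 50 minutes

Convert departure to UTC: 07:25 − 10:00 = 21:25 UTC on Jun 28.
Add 3 hours 59 minutes flight time → 01:24 UTC (Jun 29).
Montevideo is UTC−3:00, so local arrival = 01:24 − 3:00 = 22:24 on Jun 28.
Layover = 02:14 − 22:24 (+1 day) = 3 hours 50 minutes.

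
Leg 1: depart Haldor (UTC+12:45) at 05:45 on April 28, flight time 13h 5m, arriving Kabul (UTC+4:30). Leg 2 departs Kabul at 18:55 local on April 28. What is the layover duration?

8 hours 20 minutes

Convert departure to UTC: 05:45 − 12:45 = 17:00 UTC on Apr 27.
Add 13 hours and 5 minutes flight time → 06:05 UTC (Apr 28).
Kabul is UTC+4:30, so local arrival = 06:05 + 4:30 = 10:35 on Apr 28.
Layover = 18:55 − 10:35 = 8 hours 20 minutes.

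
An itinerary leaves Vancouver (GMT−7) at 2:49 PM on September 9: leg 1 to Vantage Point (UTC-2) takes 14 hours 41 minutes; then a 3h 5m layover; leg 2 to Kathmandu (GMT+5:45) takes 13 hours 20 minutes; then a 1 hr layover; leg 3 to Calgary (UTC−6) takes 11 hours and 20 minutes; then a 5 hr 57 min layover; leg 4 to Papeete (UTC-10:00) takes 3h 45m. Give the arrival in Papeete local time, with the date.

4:57 PM on Sep 11

Convert departure to UTC: 2:49 PM + 7:00 = 9:49 PM UTC on Sep 9.
Add 14 hours 41 minutes leg 1 → 12:30 PM UTC (Sep 10).
Add 3 hours 5 minutes layover in Vantage Point → 3:35 PM UTC.
Add 13 hours 20 minutes leg 2 → 4:55 AM UTC (Sep 11).
Add 1 hour layover in Kathmandu → 5:55 AM UTC.
Add 11 hours 20 minutes leg 3 → 5:15 PM UTC.
Add 5 hours and 57 minutes layover in Calgary → 11:12 PM UTC.
Add 3 hours 45 minutes leg 4 → 2:57 AM UTC (Sep 12).
Papeete is UTC−10:00, so local arrival = 2:57 AM − 10:00 = 4:57 PM on Sep 11.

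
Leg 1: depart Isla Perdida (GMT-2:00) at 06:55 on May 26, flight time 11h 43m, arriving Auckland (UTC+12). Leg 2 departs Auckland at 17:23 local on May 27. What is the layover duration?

8 hours 45 minutes

Convert departure to UTC: 06:55 + 2:00 = 08:55 UTC on May 26.
Add 11 hours 43 minutes flight time → 20:38 UTC.
Auckland is UTC+12:00, so local arrival = 20:38 + 12:00 = 08:38 on May 27.
Layover = 17:23 − 08:38 = 8 hours 45 minutes.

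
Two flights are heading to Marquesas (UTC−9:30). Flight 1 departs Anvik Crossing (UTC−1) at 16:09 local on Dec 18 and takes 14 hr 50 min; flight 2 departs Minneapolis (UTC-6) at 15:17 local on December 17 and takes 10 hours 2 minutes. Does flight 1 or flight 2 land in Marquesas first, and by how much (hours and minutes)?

the second, by 24 hours 40 minutes

Flight 1 in UTC: 16:09 + 1:00 = 17:09 on Dec 18.
+14 hours 50 minutes → arrive 07:59 UTC on Dec 19.
Flight 2 in UTC: 15:17 + 6:00 = 21:17 on Dec 17.
+10 hours 2 minutes → arrive 07:19 UTC on Dec 18.
Flight 2 lands earlier by 24 hours 40 minutes.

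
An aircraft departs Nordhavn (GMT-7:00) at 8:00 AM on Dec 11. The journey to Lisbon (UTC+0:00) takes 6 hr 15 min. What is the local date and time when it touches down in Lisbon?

Lisbon is 7:00 ahead of Nordhavn.
After 6 hours 15 minutes it is 2:15 PM in Nordhavn.
Shift by the zone difference: 2:15 PM + 7:00 = 9:15 PM on Dec 11 in Lisbon.

9:15 PM on December 11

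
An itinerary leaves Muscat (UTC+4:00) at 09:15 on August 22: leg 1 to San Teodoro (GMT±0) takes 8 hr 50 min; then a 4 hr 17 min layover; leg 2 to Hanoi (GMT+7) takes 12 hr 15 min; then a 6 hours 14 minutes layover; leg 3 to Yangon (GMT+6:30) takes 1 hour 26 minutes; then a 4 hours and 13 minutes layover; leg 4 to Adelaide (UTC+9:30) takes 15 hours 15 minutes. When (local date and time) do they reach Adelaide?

19:15 on August 24

Convert departure to UTC: 09:15 − 4:00 = 05:15 UTC on Aug 22.
Add 8 hours 50 minutes leg 1 → 14:05 UTC.
Add 4 hours and 17 minutes layover in San Teodoro → 18:22 UTC.
Add 12 hours and 15 minutes leg 2 → 06:37 UTC (Aug 23).
Add 6 hours and 14 minutes layover in Hanoi → 12:51 UTC.
Add 1 hour and 26 minutes leg 3 → 14:17 UTC.
Add 4 hours and 13 minutes layover in Yangon → 18:30 UTC.
Add 15 hours and 15 minutes leg 4 → 09:45 UTC (Aug 24).
Adelaide is UTC+9:30, so local arrival = 09:45 + 9:30 = 19:15 on Aug 24.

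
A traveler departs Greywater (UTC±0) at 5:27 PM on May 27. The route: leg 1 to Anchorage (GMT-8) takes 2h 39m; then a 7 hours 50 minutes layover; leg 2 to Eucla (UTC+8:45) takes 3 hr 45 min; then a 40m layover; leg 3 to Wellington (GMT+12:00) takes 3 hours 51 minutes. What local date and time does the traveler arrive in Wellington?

12:12 AM on May 29

Greywater is at UTC+0, so departure is already 5:27 PM UTC on May 27.
Add 2 hours 39 minutes leg 1 → 8:06 PM UTC.
Add 7 hours 50 minutes layover in Anchorage → 3:56 AM UTC (May 28).
Add 3 hours and 45 minutes leg 2 → 7:41 AM UTC.
Add 40 minutes layover in Eucla → 8:21 AM UTC.
Add 3 hours 51 minutes leg 3 → 12:12 PM UTC.
Wellington is UTC+12:00, so local arrival = 12:12 PM + 12:00 = 12:12 AM on May 29.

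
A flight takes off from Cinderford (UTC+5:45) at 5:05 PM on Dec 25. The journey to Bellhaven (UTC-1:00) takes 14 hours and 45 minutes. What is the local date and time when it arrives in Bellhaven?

1:05 AM on December 26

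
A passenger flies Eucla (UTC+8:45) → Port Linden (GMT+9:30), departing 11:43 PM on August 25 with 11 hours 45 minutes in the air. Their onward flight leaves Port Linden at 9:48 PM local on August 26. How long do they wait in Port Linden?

Convert departure to UTC: 11:43 PM − 8:45 = 2:58 PM UTC on Aug 25.
Add 11 hours and 45 minutes flight time → 2:43 AM UTC (Aug 26).
Port Linden is UTC+9:30, so local arrival = 2:43 AM + 9:30 = 12:13 PM on Aug 26.
Layover = 9:48 PM − 12:13 PM = 9 hours 35 minutes.

9 hours 35 minutes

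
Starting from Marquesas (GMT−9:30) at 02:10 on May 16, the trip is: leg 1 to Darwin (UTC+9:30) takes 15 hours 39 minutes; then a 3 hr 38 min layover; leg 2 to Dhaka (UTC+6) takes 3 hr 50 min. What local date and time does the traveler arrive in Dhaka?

Convert departure to UTC: 02:10 + 9:30 = 11:40 UTC on May 16.
Add 15 hours and 39 minutes leg 1 → 03:19 UTC (May 17).
Add 3 hours 38 minutes layover in Darwin → 06:57 UTC.
Add 3 hours 50 minutes leg 2 → 10:47 UTC.
Dhaka is UTC+6:00, so local arrival = 10:47 + 6:00 = 16:47 on May 17.

16:47 on May 17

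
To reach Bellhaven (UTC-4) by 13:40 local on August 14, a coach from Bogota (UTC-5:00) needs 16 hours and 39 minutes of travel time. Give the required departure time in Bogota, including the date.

Target arrival in UTC: 13:40 + 4:00 = 17:40 on Aug 14.
Subtract 16 hours 39 minutes → departure 01:01 UTC on Aug 14.
Bogota is UTC−5:00: 01:01 − 5:00 = 20:01 on Aug 13.

20:01 on August 13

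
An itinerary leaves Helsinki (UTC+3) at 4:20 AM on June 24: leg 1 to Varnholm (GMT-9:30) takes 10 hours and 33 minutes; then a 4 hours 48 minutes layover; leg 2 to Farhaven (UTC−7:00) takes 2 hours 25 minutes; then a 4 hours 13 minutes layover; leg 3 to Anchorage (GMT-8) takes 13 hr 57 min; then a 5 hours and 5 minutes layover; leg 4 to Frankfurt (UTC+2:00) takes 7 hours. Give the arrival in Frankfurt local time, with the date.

3:21 AM on Jun 26

Convert departure to UTC: 4:20 AM − 3:00 = 1:20 AM UTC on Jun 24.
Add 10 hours and 33 minutes leg 1 → 11:53 AM UTC.
Add 4 hours 48 minutes layover in Varnholm → 4:41 PM UTC.
Add 2 hours 25 minutes leg 2 → 7:06 PM UTC.
Add 4 hours and 13 minutes layover in Farhaven → 11:19 PM UTC.
Add 13 hours 57 minutes leg 3 → 1:16 PM UTC (Jun 25).
Add 5 hours and 5 minutes layover in Anchorage → 6:21 PM UTC.
Add 7 hours leg 4 → 1:21 AM UTC (Jun 26).
Frankfurt is UTC+2:00, so local arrival = 1:21 AM + 2:00 = 3:21 AM on Jun 26.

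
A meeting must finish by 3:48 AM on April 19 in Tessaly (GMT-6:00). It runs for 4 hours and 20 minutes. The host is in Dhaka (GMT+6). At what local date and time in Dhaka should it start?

Target end time in UTC: 3:48 AM + 6:00 = 9:48 AM on Apr 19.
Subtract 4 hours and 20 minutes → start 5:28 AM UTC on Apr 19.
Dhaka is UTC+6:00: 5:28 AM + 6:00 = 11:28 AM on Apr 19.

11:28 AM on April 19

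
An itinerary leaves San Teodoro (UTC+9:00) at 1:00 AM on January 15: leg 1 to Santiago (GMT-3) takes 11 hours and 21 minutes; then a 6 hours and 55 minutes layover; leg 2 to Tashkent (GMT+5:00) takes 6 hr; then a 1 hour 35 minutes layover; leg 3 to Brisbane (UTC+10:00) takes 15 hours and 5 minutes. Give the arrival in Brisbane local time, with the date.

6:56 PM on Jan 16

Convert departure to UTC: 1:00 AM − 9:00 = 4:00 PM UTC on Jan 14.
Add 11 hours and 21 minutes leg 1 → 3:21 AM UTC (Jan 15).
Add 6 hours 55 minutes layover in Santiago → 10:16 AM UTC.
Add 6 hours leg 2 → 4:16 PM UTC.
Add 1 hour and 35 minutes layover in Tashkent → 5:51 PM UTC.
Add 15 hours 5 minutes leg 3 → 8:56 AM UTC (Jan 16).
Brisbane is UTC+10:00, so local arrival = 8:56 AM + 10:00 = 6:56 PM on Jan 16.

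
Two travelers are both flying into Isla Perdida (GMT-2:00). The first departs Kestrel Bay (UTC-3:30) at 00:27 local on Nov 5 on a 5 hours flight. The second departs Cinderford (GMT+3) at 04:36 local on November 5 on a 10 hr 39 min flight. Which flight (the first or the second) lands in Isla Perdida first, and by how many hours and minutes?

the first, by 3 hours 18 minutes

Flight 1 in UTC: 00:27 + 3:30 = 03:57 on Nov 5.
+5 hours → arrive 08:57 UTC on Nov 5.
Flight 2 in UTC: 04:36 − 3:00 = 01:36 on Nov 5.
+10 hours and 39 minutes → arrive 12:15 UTC on Nov 5.
Flight 1 lands earlier by 3 hours 18 minutes.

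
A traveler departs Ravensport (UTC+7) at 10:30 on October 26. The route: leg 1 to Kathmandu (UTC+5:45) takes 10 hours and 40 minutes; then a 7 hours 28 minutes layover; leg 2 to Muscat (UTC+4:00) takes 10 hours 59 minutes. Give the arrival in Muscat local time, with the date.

Convert departure to UTC: 10:30 − 7:00 = 03:30 UTC on Oct 26.
Add 10 hours and 40 minutes leg 1 → 14:10 UTC.
Add 7 hours and 28 minutes layover in Kathmandu → 21:38 UTC.
Add 10 hours and 59 minutes leg 2 → 08:37 UTC (Oct 27).
Muscat is UTC+4:00, so local arrival = 08:37 + 4:00 = 12:37 on Oct 27.

12:37 on October 27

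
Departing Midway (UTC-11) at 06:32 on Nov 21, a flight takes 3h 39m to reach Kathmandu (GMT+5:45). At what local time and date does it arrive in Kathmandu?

02:56 on November 22

Kathmandu is 16:45 ahead of Midway.
After 3 hours 39 minutes it is 10:11 in Midway.
Shift by the zone difference: 10:11 + 16:45 = 02:56 on Nov 22 in Kathmandu.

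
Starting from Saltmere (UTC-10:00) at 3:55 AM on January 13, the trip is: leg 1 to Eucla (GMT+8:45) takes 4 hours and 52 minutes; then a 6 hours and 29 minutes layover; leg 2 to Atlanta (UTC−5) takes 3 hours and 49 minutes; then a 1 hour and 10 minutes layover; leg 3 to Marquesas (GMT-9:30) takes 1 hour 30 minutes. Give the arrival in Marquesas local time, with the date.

10:15 PM on January 13

Convert departure to UTC: 3:55 AM + 10:00 = 1:55 PM UTC on Jan 13.
Add 4 hours 52 minutes leg 1 → 6:47 PM UTC.
Add 6 hours 29 minutes layover in Eucla → 1:16 AM UTC (Jan 14).
Add 3 hours 49 minutes leg 2 → 5:05 AM UTC.
Add 1 hour 10 minutes layover in Atlanta → 6:15 AM UTC.
Add 1 hour and 30 minutes leg 3 → 7:45 AM UTC.
Marquesas is UTC−9:30, so local arrival = 7:45 AM − 9:30 = 10:15 PM on Jan 13.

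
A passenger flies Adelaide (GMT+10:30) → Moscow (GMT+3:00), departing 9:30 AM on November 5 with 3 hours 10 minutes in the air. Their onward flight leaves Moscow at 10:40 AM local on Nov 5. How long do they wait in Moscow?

Convert departure to UTC: 9:30 AM − 10:30 = 11:00 PM UTC on Nov 4.
Add 3 hours 10 minutes flight time → 2:10 AM UTC (Nov 5).
Moscow is UTC+3:00, so local arrival = 2:10 AM + 3:00 = 5:10 AM on Nov 5.
Layover = 10:40 AM − 5:10 AM = 5 hours 30 minutes.

5 hours 30 minutes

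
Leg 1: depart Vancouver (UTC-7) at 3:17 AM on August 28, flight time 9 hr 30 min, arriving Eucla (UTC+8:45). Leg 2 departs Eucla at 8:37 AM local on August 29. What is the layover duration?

4 hours 5 minutes

Convert departure to UTC: 3:17 AM + 7:00 = 10:17 AM UTC on Aug 28.
Add 9 hours and 30 minutes flight time → 7:47 PM UTC.
Eucla is UTC+8:45, so local arrival = 7:47 PM + 8:45 = 4:32 AM on Aug 29.
Layover = 8:37 AM − 4:32 AM = 4 hours 5 minutes.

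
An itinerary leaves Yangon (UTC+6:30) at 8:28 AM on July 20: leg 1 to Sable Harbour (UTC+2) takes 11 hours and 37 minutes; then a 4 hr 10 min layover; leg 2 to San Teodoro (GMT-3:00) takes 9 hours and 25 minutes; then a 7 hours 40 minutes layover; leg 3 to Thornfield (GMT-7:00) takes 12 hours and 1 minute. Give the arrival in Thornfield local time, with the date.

Convert departure to UTC: 8:28 AM − 6:30 = 1:58 AM UTC on Jul 20.
Add 11 hours and 37 minutes leg 1 → 1:35 PM UTC.
Add 4 hours and 10 minutes layover in Sable Harbour → 5:45 PM UTC.
Add 9 hours 25 minutes leg 2 → 3:10 AM UTC (Jul 21).
Add 7 hours and 40 minutes layover in San Teodoro → 10:50 AM UTC.
Add 12 hours and 1 minute leg 3 → 10:51 PM UTC.
Thornfield is UTC−7:00, so local arrival = 10:51 PM − 7:00 = 3:51 PM on Jul 21.

3:51 PM on Jul 21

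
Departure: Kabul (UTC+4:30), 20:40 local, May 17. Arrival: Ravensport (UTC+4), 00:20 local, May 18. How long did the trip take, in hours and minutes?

Departure in UTC: 20:40 − 4:30 = 16:10 on May 17.
Arrival in UTC: 00:20 − 4:00 = 20:20 on May 17.
Elapsed = 20:20 − 16:10 = 4 hours 10 minutes.

4 hours 10 minutes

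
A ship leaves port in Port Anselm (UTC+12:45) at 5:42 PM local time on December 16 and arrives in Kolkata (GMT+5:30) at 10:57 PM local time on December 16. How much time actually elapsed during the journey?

12 hours 30 minutes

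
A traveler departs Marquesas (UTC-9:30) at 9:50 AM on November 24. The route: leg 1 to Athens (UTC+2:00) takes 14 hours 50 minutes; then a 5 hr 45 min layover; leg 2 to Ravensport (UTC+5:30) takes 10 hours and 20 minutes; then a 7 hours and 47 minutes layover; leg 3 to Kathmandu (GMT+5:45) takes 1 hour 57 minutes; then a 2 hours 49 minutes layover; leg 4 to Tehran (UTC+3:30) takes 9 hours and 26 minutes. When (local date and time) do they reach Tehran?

3:44 AM on November 27

Convert departure to UTC: 9:50 AM + 9:30 = 7:20 PM UTC on Nov 24.
Add 14 hours and 50 minutes leg 1 → 10:10 AM UTC (Nov 25).
Add 5 hours 45 minutes layover in Athens → 3:55 PM UTC.
Add 10 hours and 20 minutes leg 2 → 2:15 AM UTC (Nov 26).
Add 7 hours 47 minutes layover in Ravensport → 10:02 AM UTC.
Add 1 hour 57 minutes leg 3 → 11:59 AM UTC.
Add 2 hours 49 minutes layover in Kathmandu → 2:48 PM UTC.
Add 9 hours and 26 minutes leg 4 → 12:14 AM UTC (Nov 27).
Tehran is UTC+3:30, so local arrival = 12:14 AM + 3:30 = 3:44 AM on Nov 27.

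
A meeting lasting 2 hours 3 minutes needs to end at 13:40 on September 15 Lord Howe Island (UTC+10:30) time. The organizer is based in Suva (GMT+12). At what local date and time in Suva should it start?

Target end time in UTC: 13:40 − 10:30 = 03:10 on Sep 15.
Subtract 2 hours and 3 minutes → start 01:07 UTC on Sep 15.
Suva is UTC+12:00: 01:07 + 12:00 = 13:07 on Sep 15.

13:07 on September 15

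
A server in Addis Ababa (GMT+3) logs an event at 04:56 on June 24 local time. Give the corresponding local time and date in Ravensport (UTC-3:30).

In UTC: 04:56 − 3:00 = 01:56 on Jun 24.
Ravensport is UTC−3:30: 01:56 − 3:30 = 22:26 on Jun 23.

22:26 on June 23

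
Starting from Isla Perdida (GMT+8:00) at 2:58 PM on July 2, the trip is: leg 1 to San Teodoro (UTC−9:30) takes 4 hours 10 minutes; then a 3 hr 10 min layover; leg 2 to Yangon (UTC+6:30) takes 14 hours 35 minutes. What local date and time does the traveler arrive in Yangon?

Convert departure to UTC: 2:58 PM − 8:00 = 6:58 AM UTC on Jul 2.
Add 4 hours 10 minutes leg 1 → 11:08 AM UTC.
Add 3 hours and 10 minutes layover in San Teodoro → 2:18 PM UTC.
Add 14 hours and 35 minutes leg 2 → 4:53 AM UTC (Jul 3).
Yangon is UTC+6:30, so local arrival = 4:53 AM + 6:30 = 11:23 AM on Jul 3.

11:23 AM on Jul 3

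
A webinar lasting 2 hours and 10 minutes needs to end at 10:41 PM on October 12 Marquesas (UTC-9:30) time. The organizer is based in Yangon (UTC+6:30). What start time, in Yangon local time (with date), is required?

12:31 PM on Oct 13

Target end time in UTC: 10:41 PM + 9:30 = 8:11 AM on Oct 13.
Subtract 2 hours and 10 minutes → start 6:01 AM UTC on Oct 13.
Yangon is UTC+6:30: 6:01 AM + 6:30 = 12:31 PM on Oct 13.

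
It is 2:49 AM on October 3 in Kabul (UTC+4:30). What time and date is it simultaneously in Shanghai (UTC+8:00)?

6:19 AM on October 3

Shanghai is 3:30 ahead of Kabul.
Shift by the zone difference: 2:49 AM + 3:30 = 6:19 AM on Oct 3 in Shanghai.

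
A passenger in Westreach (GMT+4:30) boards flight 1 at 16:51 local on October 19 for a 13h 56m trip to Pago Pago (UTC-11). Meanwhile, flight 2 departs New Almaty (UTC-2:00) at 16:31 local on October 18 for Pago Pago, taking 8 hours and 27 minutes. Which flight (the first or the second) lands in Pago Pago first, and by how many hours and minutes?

Flight 1 in UTC: 16:51 − 4:30 = 12:21 on Oct 19.
+13 hours and 56 minutes → arrive 02:17 UTC on Oct 20.
Flight 2 in UTC: 16:31 + 2:00 = 18:31 on Oct 18.
+8 hours 27 minutes → arrive 02:58 UTC on Oct 19.
Flight 2 lands earlier by 23 hours 19 minutes.

the second, by 23 hours 19 minutes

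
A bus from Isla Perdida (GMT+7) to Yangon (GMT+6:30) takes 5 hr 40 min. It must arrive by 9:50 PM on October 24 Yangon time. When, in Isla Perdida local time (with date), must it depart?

4:40 PM on October 24

Target arrival in UTC: 9:50 PM − 6:30 = 3:20 PM on Oct 24.
Subtract 5 hours and 40 minutes → departure 9:40 AM UTC on Oct 24.
Isla Perdida is UTC+7:00: 9:40 AM + 7:00 = 4:40 PM on Oct 24.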